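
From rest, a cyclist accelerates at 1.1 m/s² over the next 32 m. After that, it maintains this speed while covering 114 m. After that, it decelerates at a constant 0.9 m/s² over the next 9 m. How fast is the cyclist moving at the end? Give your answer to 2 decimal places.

Phase 1 (accelerating): v₀ = 0 m/s, a = 1.1 m/s².
v² = v₀² + 2aΔx = 0² + 2·1.1·32 = 70.4 → v = 8.39 m/s
t = (v − v₀)/a = (8.39 − 0)/1.1 = 7.63 s

Phase 2 (constant speed): v₀ = 8.39 m/s, a = 0 m/s².
Constant speed: t = d/v = 114/8.39 = 13.6 s

Phase 3 (decelerating): v₀ = 8.39 m/s, a = -0.9 m/s².
v² = v₀² + 2aΔx = 8.39² + 2·-0.9·9 = 54.2 → v = 7.36 m/s
t = (v − v₀)/a = (7.36 − 8.39)/-0.9 = 1.14 s
Final speed = 7.36 m/s

7.36 m/s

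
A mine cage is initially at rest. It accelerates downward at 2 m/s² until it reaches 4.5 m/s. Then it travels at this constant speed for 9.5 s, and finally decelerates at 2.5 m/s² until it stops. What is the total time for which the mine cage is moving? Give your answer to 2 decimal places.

Phase 1 (accelerating): v₀ = 0 m/s, a = 2 m/s².
v = v₀ + at → t = (4.5 − 0) / 2 = 2.25 s
v² = v₀² + 2aΔx → Δx = (4.5² − 0²)/(2·2) = 5.06 m

Phase 2 (constant speed): v₀ = 4.50 m/s, a = 0 m/s².
v = v₀ + at = 4.50 + (0)(9.5) = 4.50 m/s
Δx = v₀t + ½at² = 4.50·9.5 + 0.5·0·9.5² = 42.8 m

Phase 3 (decelerating): v₀ = 4.50 m/s, a = -2.5 m/s².
v = v₀ + at → t = (0 − 4.50) / -2.5 = 1.80 s
v² = v₀² + 2aΔx → Δx = (0² − 4.50²)/(2·-2.5) = 4.05 m
Total time = 2.25 + 9.50 + 1.80 = 13.6 s

13.55 s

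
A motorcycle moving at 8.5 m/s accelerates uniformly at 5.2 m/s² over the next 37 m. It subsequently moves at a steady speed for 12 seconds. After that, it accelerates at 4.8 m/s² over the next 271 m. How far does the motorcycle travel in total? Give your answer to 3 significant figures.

Phase 1 (accelerating): v₀ = 8.50 m/s, a = 5.2 m/s².
v² = v₀² + 2aΔx = 8.50² + 2·5.2·37 = 457 → v = 21.4 m/s
t = (v − v₀)/a = (21.4 − 8.50)/5.2 = 2.48 s

Phase 2 (constant speed): v₀ = 21.4 m/s, a = 0 m/s².
v = v₀ + at = 21.4 + (0)(12) = 21.4 m/s
Δx = v₀t + ½at² = 21.4·12 + 0.5·0·12² = 257 m

Phase 3 (accelerating): v₀ = 21.4 m/s, a = 4.8 m/s².
v² = v₀² + 2aΔx = 21.4² + 2·4.8·271 = 3060 → v = 55.3 m/s
t = (v − v₀)/a = (55.3 − 21.4)/4.8 = 7.07 s
Total distance = 37.0 + 257 + 271 = 565 m

565 m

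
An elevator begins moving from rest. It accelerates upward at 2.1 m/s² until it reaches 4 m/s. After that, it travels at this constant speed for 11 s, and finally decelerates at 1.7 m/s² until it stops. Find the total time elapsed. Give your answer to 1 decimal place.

Phase 1 (accelerating): v₀ = 0 m/s, a = 2.1 m/s².
v = v₀ + at → t = (4 − 0) / 2.1 = 1.90 s
v² = v₀² + 2aΔx → Δx = (4² − 0²)/(2·2.1) = 3.81 m

Phase 2 (constant speed): v₀ = 4.00 m/s, a = 0 m/s².
v = v₀ + at = 4.00 + (0)(11) = 4.00 m/s
Δx = v₀t + ½at² = 4.00·11 + 0.5·0·11² = 44.0 m

Phase 3 (decelerating): v₀ = 4.00 m/s, a = -1.7 m/s².
v = v₀ + at → t = (0 − 4.00) / -1.7 = 2.35 s
v² = v₀² + 2aΔx → Δx = (0² − 4.00²)/(2·-1.7) = 4.71 m
Total time = 1.90 + 11.0 + 2.35 = 15.3 s

15.3 s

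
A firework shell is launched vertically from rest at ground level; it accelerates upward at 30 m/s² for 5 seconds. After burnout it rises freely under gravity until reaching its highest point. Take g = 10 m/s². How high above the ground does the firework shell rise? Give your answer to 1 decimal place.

1500.0 m

Phase 1 (powered ascent): v₀ = 0 m/s, a = 30 m/s².
v = v₀ + at = 0 + (30)(5) = 150 m/s
Δx = v₀t + ½at² = 0·5 + 0.5·30·5² = 375 m

Phase 2 (coasting upward): v₀ = 150 m/s, a = -10 m/s².
v = v₀ + at → t = (0 − 150) / -10 = 15.0 s
v² = v₀² + 2aΔx → Δx = (0² − 150²)/(2·-10) = 1120 m
Maximum height = 375 + 1120 = 1500 m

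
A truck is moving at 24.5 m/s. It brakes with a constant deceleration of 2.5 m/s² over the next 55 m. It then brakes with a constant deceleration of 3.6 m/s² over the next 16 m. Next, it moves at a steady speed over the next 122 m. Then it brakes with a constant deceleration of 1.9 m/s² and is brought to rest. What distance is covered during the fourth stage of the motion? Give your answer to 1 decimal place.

55.3 m

Phase 1 (decelerating): v₀ = 24.5 m/s, a = -2.5 m/s².
v² = v₀² + 2aΔx = 24.5² + 2·-2.5·55 = 325 → v = 18.0 m/s
t = (v − v₀)/a = (18.0 − 24.5)/-2.5 = 2.59 s

Phase 2 (decelerating): v₀ = 18.0 m/s, a = -3.6 m/s².
v² = v₀² + 2aΔx = 18.0² + 2·-3.6·16 = 210 → v = 14.5 m/s
t = (v − v₀)/a = (14.5 − 18.0)/-3.6 = 0.984 s

Phase 3 (constant speed): v₀ = 14.5 m/s, a = 0 m/s².
Constant speed: t = d/v = 122/14.5 = 8.42 s

Phase 4 (decelerating): v₀ = 14.5 m/s, a = -1.9 m/s².
v = v₀ + at → t = (0 − 14.5) / -1.9 = 7.63 s
v² = v₀² + 2aΔx → Δx = (0² − 14.5²)/(2·-1.9) = 55.3 m
Distance in phase 4 = 55.3 m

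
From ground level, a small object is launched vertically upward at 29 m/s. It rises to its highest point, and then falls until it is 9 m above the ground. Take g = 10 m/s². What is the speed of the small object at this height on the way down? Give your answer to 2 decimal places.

25.71 m/s

Phase 1 (rising): v₀ = 29.0 m/s, a = -10 m/s².
v = v₀ + at → t = (0 − 29.0) / -10 = 2.90 s
v² = v₀² + 2aΔx → Δx = (0² − 29.0²)/(2·-10) = 42.0 m

Phase 2 (falling): v₀ = 0 m/s, a = -10 m/s².
Falls 33.0 m from rest: t = √(2·33.0/10) = 2.57 s; v = g·t = 25.7 m/s.
Final speed = 25.7 m/s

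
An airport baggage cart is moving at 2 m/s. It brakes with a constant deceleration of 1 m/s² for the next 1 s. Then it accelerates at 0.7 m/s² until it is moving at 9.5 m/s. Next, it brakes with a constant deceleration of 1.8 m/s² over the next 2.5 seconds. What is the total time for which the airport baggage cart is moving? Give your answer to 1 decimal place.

15.6 s

Phase 1 (decelerating): v₀ = 2.00 m/s, a = -1 m/s².
v = v₀ + at = 2.00 + (-1)(1) = 1.00 m/s
Δx = v₀t + ½at² = 2.00·1 + 0.5·-1·1² = 1.50 m

Phase 2 (accelerating): v₀ = 1.00 m/s, a = 0.7 m/s².
v = v₀ + at → t = (9.5 − 1.00) / 0.7 = 12.1 s
v² = v₀² + 2aΔx → Δx = (9.5² − 1.00²)/(2·0.7) = 63.8 m

Phase 3 (decelerating): v₀ = 9.50 m/s, a = -1.8 m/s².
v = v₀ + at = 9.50 + (-1.8)(2.5) = 5.00 m/s
Δx = v₀t + ½at² = 9.50·2.5 + 0.5·-1.8·2.5² = 18.1 m
Total time = 1.00 + 12.1 + 2.50 = 15.6 s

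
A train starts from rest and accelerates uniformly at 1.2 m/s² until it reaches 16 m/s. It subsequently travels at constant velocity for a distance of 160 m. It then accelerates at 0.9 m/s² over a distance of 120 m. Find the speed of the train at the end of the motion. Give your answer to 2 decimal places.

21.73 m/s

Phase 1 (accelerating): v₀ = 0 m/s, a = 1.2 m/s².
v = v₀ + at → t = (16 − 0) / 1.2 = 13.3 s
v² = v₀² + 2aΔx → Δx = (16² − 0²)/(2·1.2) = 107 m

Phase 2 (constant speed): v₀ = 16.0 m/s, a = 0 m/s².
Constant speed: t = d/v = 160/16.0 = 10.0 s

Phase 3 (accelerating): v₀ = 16.0 m/s, a = 0.9 m/s².
v² = v₀² + 2aΔx = 16.0² + 2·0.9·120 = 472 → v = 21.7 m/s
t = (v − v₀)/a = (21.7 − 16.0)/0.9 = 6.36 s
Final speed = 21.7 m/s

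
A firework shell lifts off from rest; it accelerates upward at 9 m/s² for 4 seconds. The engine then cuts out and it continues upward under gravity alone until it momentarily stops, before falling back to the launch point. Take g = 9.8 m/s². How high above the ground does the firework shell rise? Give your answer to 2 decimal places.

Phase 1 (powered ascent): v₀ = 0 m/s, a = 9 m/s².
v = v₀ + at = 0 + (9)(4) = 36.0 m/s
Δx = v₀t + ½at² = 0·4 + 0.5·9·4² = 72.0 m

Phase 2 (coasting upward): v₀ = 36.0 m/s, a = -9.8 m/s².
v = v₀ + at → t = (0 − 36.0) / -9.8 = 3.67 s
v² = v₀² + 2aΔx → Δx = (0² − 36.0²)/(2·-9.8) = 66.1 m
Maximum height = 72.0 + 66.1 = 138 m

138.12 m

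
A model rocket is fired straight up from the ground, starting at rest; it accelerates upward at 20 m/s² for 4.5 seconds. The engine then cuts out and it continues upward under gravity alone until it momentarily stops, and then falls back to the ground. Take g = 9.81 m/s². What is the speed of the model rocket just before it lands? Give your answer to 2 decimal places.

109.88 m/s

Phase 1 (powered ascent): v₀ = 0 m/s, a = 20 m/s².
v = v₀ + at = 0 + (20)(4.5) = 90.0 m/s
Δx = v₀t + ½at² = 0·4.5 + 0.5·20·4.5² = 202 m

Phase 2 (coasting upward): v₀ = 90.0 m/s, a = -9.81 m/s².
v = v₀ + at → t = (0 − 90.0) / -9.81 = 9.17 s
v² = v₀² + 2aΔx → Δx = (0² − 90.0²)/(2·-9.81) = 413 m

Phase 3 (free fall): v₀ = 0 m/s, a = -9.81 m/s².
Falls 615 m from rest: t = √(2·615/9.81) = 11.2 s; v = g·t = 110 m/s.
Impact speed = 110 m/s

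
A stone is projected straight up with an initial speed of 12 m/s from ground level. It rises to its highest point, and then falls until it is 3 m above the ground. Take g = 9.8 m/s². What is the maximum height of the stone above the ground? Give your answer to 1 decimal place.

7.3 m

Phase 1 (rising): v₀ = 12.0 m/s, a = -9.8 m/s².
v = v₀ + at → t = (0 − 12.0) / -9.8 = 1.22 s
v² = v₀² + 2aΔx → Δx = (0² − 12.0²)/(2·-9.8) = 7.35 m
Maximum height = 7.35 m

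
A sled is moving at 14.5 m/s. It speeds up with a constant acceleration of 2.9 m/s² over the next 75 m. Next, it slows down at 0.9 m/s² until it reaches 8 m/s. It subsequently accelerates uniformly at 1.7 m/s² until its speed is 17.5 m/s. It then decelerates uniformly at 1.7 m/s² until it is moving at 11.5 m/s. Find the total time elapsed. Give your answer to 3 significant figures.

Phase 1 (accelerating): v₀ = 14.5 m/s, a = 2.9 m/s².
v² = v₀² + 2aΔx = 14.5² + 2·2.9·75 = 645 → v = 25.4 m/s
t = (v − v₀)/a = (25.4 − 14.5)/2.9 = 3.76 s

Phase 2 (decelerating): v₀ = 25.4 m/s, a = -0.9 m/s².
v = v₀ + at → t = (8 − 25.4) / -0.9 = 19.3 s
v² = v₀² + 2aΔx → Δx = (8² − 25.4²)/(2·-0.9) = 323 m

Phase 3 (accelerating): v₀ = 8.00 m/s, a = 1.7 m/s².
v = v₀ + at → t = (17.5 − 8.00) / 1.7 = 5.59 s
v² = v₀² + 2aΔx → Δx = (17.5² − 8.00²)/(2·1.7) = 71.2 m

Phase 4 (decelerating): v₀ = 17.5 m/s, a = -1.7 m/s².
v = v₀ + at → t = (11.5 − 17.5) / -1.7 = 3.53 s
v² = v₀² + 2aΔx → Δx = (11.5² − 17.5²)/(2·-1.7) = 51.2 m
Total time = 3.76 + 19.3 + 5.59 + 3.53 = 32.2 s

32.2 s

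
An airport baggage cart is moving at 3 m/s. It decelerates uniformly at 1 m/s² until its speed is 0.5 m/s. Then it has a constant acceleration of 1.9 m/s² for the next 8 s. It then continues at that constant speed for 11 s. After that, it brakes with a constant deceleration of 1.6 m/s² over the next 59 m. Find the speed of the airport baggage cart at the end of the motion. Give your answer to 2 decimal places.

Phase 1 (decelerating): v₀ = 3.00 m/s, a = -1 m/s².
v = v₀ + at → t = (0.5 − 3.00) / -1 = 2.50 s
v² = v₀² + 2aΔx → Δx = (0.5² − 3.00²)/(2·-1) = 4.38 m

Phase 2 (accelerating): v₀ = 0.500 m/s, a = 1.9 m/s².
v = v₀ + at = 0.500 + (1.9)(8) = 15.7 m/s
Δx = v₀t + ½at² = 0.500·8 + 0.5·1.9·8² = 64.8 m

Phase 3 (constant speed): v₀ = 15.7 m/s, a = 0 m/s².
v = v₀ + at = 15.7 + (0)(11) = 15.7 m/s
Δx = v₀t + ½at² = 15.7·11 + 0.5·0·11² = 173 m

Phase 4 (decelerating): v₀ = 15.7 m/s, a = -1.6 m/s².
v² = v₀² + 2aΔx = 15.7² + 2·-1.6·59 = 57.7 → v = 7.60 m/s
t = (v − v₀)/a = (7.60 − 15.7)/-1.6 = 5.07 s
Final speed = 7.60 m/s

7.60 m/s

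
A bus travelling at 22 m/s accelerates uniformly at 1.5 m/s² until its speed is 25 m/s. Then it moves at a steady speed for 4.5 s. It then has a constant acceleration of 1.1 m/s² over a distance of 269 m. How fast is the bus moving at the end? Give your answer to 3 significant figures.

34.9 m/s

Phase 1 (accelerating): v₀ = 22.0 m/s, a = 1.5 m/s².
v = v₀ + at → t = (25 − 22.0) / 1.5 = 2.00 s
v² = v₀² + 2aΔx → Δx = (25² − 22.0²)/(2·1.5) = 47.0 m

Phase 2 (constant speed): v₀ = 25.0 m/s, a = 0 m/s².
v = v₀ + at = 25.0 + (0)(4.5) = 25.0 m/s
Δx = v₀t + ½at² = 25.0·4.5 + 0.5·0·4.5² = 112 m

Phase 3 (accelerating): v₀ = 25.0 m/s, a = 1.1 m/s².
v² = v₀² + 2aΔx = 25.0² + 2·1.1·269 = 1220 → v = 34.9 m/s
t = (v − v₀)/a = (34.9 − 25.0)/1.1 = 8.98 s
Final speed = 34.9 m/s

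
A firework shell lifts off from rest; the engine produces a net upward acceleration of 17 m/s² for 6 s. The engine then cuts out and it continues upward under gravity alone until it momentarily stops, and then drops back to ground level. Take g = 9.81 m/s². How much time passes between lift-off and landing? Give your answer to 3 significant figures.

Phase 1 (powered ascent): v₀ = 0 m/s, a = 17 m/s².
v = v₀ + at = 0 + (17)(6) = 102 m/s
Δx = v₀t + ½at² = 0·6 + 0.5·17·6² = 306 m

Phase 2 (coasting upward): v₀ = 102 m/s, a = -9.81 m/s².
v = v₀ + at → t = (0 − 102) / -9.81 = 10.4 s
v² = v₀² + 2aΔx → Δx = (0² − 102²)/(2·-9.81) = 530 m

Phase 3 (free fall): v₀ = 0 m/s, a = -9.81 m/s².
Falls 836 m from rest: t = √(2·836/9.81) = 13.1 s; v = g·t = 128 m/s.
Total time = 6.00 + 10.4 + 13.1 = 29.5 s

29.5 s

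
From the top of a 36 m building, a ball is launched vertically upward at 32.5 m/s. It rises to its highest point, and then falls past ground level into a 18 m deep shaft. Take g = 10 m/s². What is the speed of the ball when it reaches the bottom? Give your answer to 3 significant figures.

Phase 1 (rising): v₀ = 32.5 m/s, a = -10 m/s².
v = v₀ + at → t = (0 − 32.5) / -10 = 3.25 s
v² = v₀² + 2aΔx → Δx = (0² − 32.5²)/(2·-10) = 52.8 m

Phase 2 (falling): v₀ = 0 m/s, a = -10 m/s².
Falls 107 m from rest: t = √(2·107/10) = 4.62 s; v = g·t = 46.2 m/s.
Final speed = 46.2 m/s

46.2 m/s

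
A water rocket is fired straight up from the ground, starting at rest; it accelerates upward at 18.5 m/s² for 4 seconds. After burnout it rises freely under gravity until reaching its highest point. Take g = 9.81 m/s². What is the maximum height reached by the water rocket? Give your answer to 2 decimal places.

Phase 1 (powered ascent): v₀ = 0 m/s, a = 18.5 m/s².
v = v₀ + at = 0 + (18.5)(4) = 74.0 m/s
Δx = v₀t + ½at² = 0·4 + 0.5·18.5·4² = 148 m

Phase 2 (coasting upward): v₀ = 74.0 m/s, a = -9.81 m/s².
v = v₀ + at → t = (0 − 74.0) / -9.81 = 7.54 s
v² = v₀² + 2aΔx → Δx = (0² − 74.0²)/(2·-9.81) = 279 m
Maximum height = 148 + 279 = 427 m

427.10 m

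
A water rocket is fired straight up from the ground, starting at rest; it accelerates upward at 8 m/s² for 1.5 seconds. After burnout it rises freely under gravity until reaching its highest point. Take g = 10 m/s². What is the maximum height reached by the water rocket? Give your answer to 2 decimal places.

16.20 m

Phase 1 (powered ascent): v₀ = 0 m/s, a = 8 m/s².
v = v₀ + at = 0 + (8)(1.5) = 12.0 m/s
Δx = v₀t + ½at² = 0·1.5 + 0.5·8·1.5² = 9.00 m

Phase 2 (coasting upward): v₀ = 12.0 m/s, a = -10 m/s².
v = v₀ + at → t = (0 − 12.0) / -10 = 1.20 s
v² = v₀² + 2aΔx → Δx = (0² − 12.0²)/(2·-10) = 7.20 m
Maximum height = 9.00 + 7.20 = 16.2 m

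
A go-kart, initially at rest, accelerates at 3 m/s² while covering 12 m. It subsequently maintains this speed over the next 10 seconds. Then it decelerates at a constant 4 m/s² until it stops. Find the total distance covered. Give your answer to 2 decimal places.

Phase 1 (accelerating): v₀ = 0 m/s, a = 3 m/s².
v² = v₀² + 2aΔx = 0² + 2·3·12 = 72.0 → v = 8.49 m/s
t = (v − v₀)/a = (8.49 − 0)/3 = 2.83 s

Phase 2 (constant speed): v₀ = 8.49 m/s, a = 0 m/s².
v = v₀ + at = 8.49 + (0)(10) = 8.49 m/s
Δx = v₀t + ½at² = 8.49·10 + 0.5·0·10² = 84.9 m

Phase 3 (decelerating): v₀ = 8.49 m/s, a = -4 m/s².
v = v₀ + at → t = (0 − 8.49) / -4 = 2.12 s
v² = v₀² + 2aΔx → Δx = (0² − 8.49²)/(2·-4) = 9.00 m
Total distance = 12.0 + 84.9 + 9.00 = 106 m

105.85 m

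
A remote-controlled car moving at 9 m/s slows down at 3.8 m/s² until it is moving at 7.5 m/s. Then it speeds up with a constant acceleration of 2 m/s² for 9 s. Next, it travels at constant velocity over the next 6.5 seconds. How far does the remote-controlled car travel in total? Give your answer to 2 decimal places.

Phase 1 (decelerating): v₀ = 9.00 m/s, a = -3.8 m/s².
v = v₀ + at → t = (7.5 − 9.00) / -3.8 = 0.395 s
v² = v₀² + 2aΔx → Δx = (7.5² − 9.00²)/(2·-3.8) = 3.26 m

Phase 2 (accelerating): v₀ = 7.50 m/s, a = 2 m/s².
v = v₀ + at = 7.50 + (2)(9) = 25.5 m/s
Δx = v₀t + ½at² = 7.50·9 + 0.5·2·9² = 148 m

Phase 3 (constant speed): v₀ = 25.5 m/s, a = 0 m/s².
v = v₀ + at = 25.5 + (0)(6.5) = 25.5 m/s
Δx = v₀t + ½at² = 25.5·6.5 + 0.5·0·6.5² = 166 m
Total distance = 3.26 + 148 + 166 = 318 m

317.51 m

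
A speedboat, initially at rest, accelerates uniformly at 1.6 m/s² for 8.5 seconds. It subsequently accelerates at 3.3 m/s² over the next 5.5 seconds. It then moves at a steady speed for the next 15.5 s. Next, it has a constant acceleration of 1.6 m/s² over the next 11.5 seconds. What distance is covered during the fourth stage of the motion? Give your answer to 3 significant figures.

Phase 1 (accelerating): v₀ = 0 m/s, a = 1.6 m/s².
v = v₀ + at = 0 + (1.6)(8.5) = 13.6 m/s
Δx = v₀t + ½at² = 0·8.5 + 0.5·1.6·8.5² = 57.8 m

Phase 2 (accelerating): v₀ = 13.6 m/s, a = 3.3 m/s².
v = v₀ + at = 13.6 + (3.3)(5.5) = 31.8 m/s
Δx = v₀t + ½at² = 13.6·5.5 + 0.5·3.3·5.5² = 125 m

Phase 3 (constant speed): v₀ = 31.8 m/s, a = 0 m/s².
v = v₀ + at = 31.8 + (0)(15.5) = 31.8 m/s
Δx = v₀t + ½at² = 31.8·15.5 + 0.5·0·15.5² = 492 m

Phase 4 (accelerating): v₀ = 31.8 m/s, a = 1.6 m/s².
v = v₀ + at = 31.8 + (1.6)(11.5) = 50.2 m/s
Δx = v₀t + ½at² = 31.8·11.5 + 0.5·1.6·11.5² = 471 m
Distance in phase 4 = 471 m

471 m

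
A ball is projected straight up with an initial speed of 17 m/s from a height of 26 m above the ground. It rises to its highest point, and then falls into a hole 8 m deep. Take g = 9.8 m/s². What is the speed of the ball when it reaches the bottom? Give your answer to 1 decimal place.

Phase 1 (rising): v₀ = 17.0 m/s, a = -9.8 m/s².
v = v₀ + at → t = (0 − 17.0) / -9.8 = 1.73 s
v² = v₀² + 2aΔx → Δx = (0² − 17.0²)/(2·-9.8) = 14.7 m

Phase 2 (falling): v₀ = 0 m/s, a = -9.8 m/s².
Falls 48.7 m from rest: t = √(2·48.7/9.8) = 3.15 s; v = g·t = 30.9 m/s.
Final speed = 30.9 m/s

30.9 m/s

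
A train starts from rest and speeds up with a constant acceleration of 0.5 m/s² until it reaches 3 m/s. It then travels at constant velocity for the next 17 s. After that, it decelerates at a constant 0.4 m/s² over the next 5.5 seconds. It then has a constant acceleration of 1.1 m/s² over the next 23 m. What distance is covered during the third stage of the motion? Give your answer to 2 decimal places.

10.45 m

Phase 1 (accelerating): v₀ = 0 m/s, a = 0.5 m/s².
v = v₀ + at → t = (3 − 0) / 0.5 = 6.00 s
v² = v₀² + 2aΔx → Δx = (3² − 0²)/(2·0.5) = 9.00 m

Phase 2 (constant speed): v₀ = 3.00 m/s, a = 0 m/s².
v = v₀ + at = 3.00 + (0)(17) = 3.00 m/s
Δx = v₀t + ½at² = 3.00·17 + 0.5·0·17² = 51.0 m

Phase 3 (decelerating): v₀ = 3.00 m/s, a = -0.4 m/s².
v = v₀ + at = 3.00 + (-0.4)(5.5) = 0.800 m/s
Δx = v₀t + ½at² = 3.00·5.5 + 0.5·-0.4·5.5² = 10.4 m
Distance in phase 3 = 10.4 m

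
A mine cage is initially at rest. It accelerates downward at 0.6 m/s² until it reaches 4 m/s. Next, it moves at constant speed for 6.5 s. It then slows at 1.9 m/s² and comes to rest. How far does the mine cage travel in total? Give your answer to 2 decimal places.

Phase 1 (accelerating): v₀ = 0 m/s, a = 0.6 m/s².
v = v₀ + at → t = (4 − 0) / 0.6 = 6.67 s
v² = v₀² + 2aΔx → Δx = (4² − 0²)/(2·0.6) = 13.3 m

Phase 2 (constant speed): v₀ = 4.00 m/s, a = 0 m/s².
v = v₀ + at = 4.00 + (0)(6.5) = 4.00 m/s
Δx = v₀t + ½at² = 4.00·6.5 + 0.5·0·6.5² = 26.0 m

Phase 3 (decelerating): v₀ = 4.00 m/s, a = -1.9 m/s².
v = v₀ + at → t = (0 − 4.00) / -1.9 = 2.11 s
v² = v₀² + 2aΔx → Δx = (0² − 4.00²)/(2·-1.9) = 4.21 m
Total distance = 13.3 + 26.0 + 4.21 = 43.5 m

43.54 m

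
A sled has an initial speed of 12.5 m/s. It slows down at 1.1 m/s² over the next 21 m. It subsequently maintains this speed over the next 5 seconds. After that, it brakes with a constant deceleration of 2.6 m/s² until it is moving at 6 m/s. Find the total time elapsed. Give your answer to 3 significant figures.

Phase 1 (decelerating): v₀ = 12.5 m/s, a = -1.1 m/s².
v² = v₀² + 2aΔx = 12.5² + 2·-1.1·21 = 110 → v = 10.5 m/s
t = (v − v₀)/a = (10.5 − 12.5)/-1.1 = 1.83 s

Phase 2 (constant speed): v₀ = 10.5 m/s, a = 0 m/s².
v = v₀ + at = 10.5 + (0)(5) = 10.5 m/s
Δx = v₀t + ½at² = 10.5·5 + 0.5·0·5² = 52.5 m

Phase 3 (decelerating): v₀ = 10.5 m/s, a = -2.6 m/s².
v = v₀ + at → t = (6 − 10.5) / -2.6 = 1.73 s
v² = v₀² + 2aΔx → Δx = (6² − 10.5²)/(2·-2.6) = 14.2 m
Total time = 1.83 + 5.00 + 1.73 = 8.55 s

8.55 s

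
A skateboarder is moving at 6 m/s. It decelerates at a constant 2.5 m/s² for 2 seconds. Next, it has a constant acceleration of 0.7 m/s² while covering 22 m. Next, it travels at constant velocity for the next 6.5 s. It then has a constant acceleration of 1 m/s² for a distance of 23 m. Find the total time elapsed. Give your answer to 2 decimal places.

Phase 1 (decelerating): v₀ = 6.00 m/s, a = -2.5 m/s².
v = v₀ + at = 6.00 + (-2.5)(2) = 1.00 m/s
Δx = v₀t + ½at² = 6.00·2 + 0.5·-2.5·2² = 7.00 m

Phase 2 (accelerating): v₀ = 1.00 m/s, a = 0.7 m/s².
v² = v₀² + 2aΔx = 1.00² + 2·0.7·22 = 31.8 → v = 5.64 m/s
t = (v − v₀)/a = (5.64 − 1.00)/0.7 = 6.63 s

Phase 3 (constant speed): v₀ = 5.64 m/s, a = 0 m/s².
v = v₀ + at = 5.64 + (0)(6.5) = 5.64 m/s
Δx = v₀t + ½at² = 5.64·6.5 + 0.5·0·6.5² = 36.7 m

Phase 4 (accelerating): v₀ = 5.64 m/s, a = 1 m/s².
v² = v₀² + 2aΔx = 5.64² + 2·1·23 = 77.8 → v = 8.82 m/s
t = (v − v₀)/a = (8.82 − 5.64)/1 = 3.18 s
Total time = 2.00 + 6.63 + 6.50 + 3.18 = 18.3 s

18.31 s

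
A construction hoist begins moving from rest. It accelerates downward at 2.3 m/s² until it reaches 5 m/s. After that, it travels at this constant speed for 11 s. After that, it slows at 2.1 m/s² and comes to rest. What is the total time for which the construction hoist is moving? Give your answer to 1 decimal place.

Phase 1 (accelerating): v₀ = 0 m/s, a = 2.3 m/s².
v = v₀ + at → t = (5 − 0) / 2.3 = 2.17 s
v² = v₀² + 2aΔx → Δx = (5² − 0²)/(2·2.3) = 5.43 m

Phase 2 (constant speed): v₀ = 5.00 m/s, a = 0 m/s².
v = v₀ + at = 5.00 + (0)(11) = 5.00 m/s
Δx = v₀t + ½at² = 5.00·11 + 0.5·0·11² = 55.0 m

Phase 3 (decelerating): v₀ = 5.00 m/s, a = -2.1 m/s².
v = v₀ + at → t = (0 − 5.00) / -2.1 = 2.38 s
v² = v₀² + 2aΔx → Δx = (0² − 5.00²)/(2·-2.1) = 5.95 m
Total time = 2.17 + 11.0 + 2.38 = 15.6 s

15.6 s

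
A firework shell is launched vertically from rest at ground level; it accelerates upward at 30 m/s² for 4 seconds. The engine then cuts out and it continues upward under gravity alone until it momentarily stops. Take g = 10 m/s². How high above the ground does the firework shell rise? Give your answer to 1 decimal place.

960.0 m

Phase 1 (powered ascent): v₀ = 0 m/s, a = 30 m/s².
v = v₀ + at = 0 + (30)(4) = 120 m/s
Δx = v₀t + ½at² = 0·4 + 0.5·30·4² = 240 m

Phase 2 (coasting upward): v₀ = 120 m/s, a = -10 m/s².
v = v₀ + at → t = (0 − 120) / -10 = 12.0 s
v² = v₀² + 2aΔx → Δx = (0² − 120²)/(2·-10) = 720 m
Maximum height = 240 + 720 = 960 m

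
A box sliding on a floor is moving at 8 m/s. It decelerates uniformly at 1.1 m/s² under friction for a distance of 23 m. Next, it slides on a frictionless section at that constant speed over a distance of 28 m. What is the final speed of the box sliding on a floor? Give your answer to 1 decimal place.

Phase 1 (decelerating): v₀ = 8.00 m/s, a = -1.1 m/s².
v² = v₀² + 2aΔx = 8.00² + 2·-1.1·23 = 13.4 → v = 3.66 m/s
t = (v − v₀)/a = (3.66 − 8.00)/-1.1 = 3.94 s

Phase 2 (constant speed): v₀ = 3.66 m/s, a = 0 m/s².
Constant speed: t = d/v = 28/3.66 = 7.65 s
Final speed = 3.66 m/s

3.7 m/s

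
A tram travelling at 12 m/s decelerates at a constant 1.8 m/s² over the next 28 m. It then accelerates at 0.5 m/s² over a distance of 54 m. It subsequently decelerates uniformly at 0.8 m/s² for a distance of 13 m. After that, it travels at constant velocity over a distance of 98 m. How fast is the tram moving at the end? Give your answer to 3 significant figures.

Phase 1 (decelerating): v₀ = 12.0 m/s, a = -1.8 m/s².
v² = v₀² + 2aΔx = 12.0² + 2·-1.8·28 = 43.2 → v = 6.57 m/s
t = (v − v₀)/a = (6.57 − 12.0)/-1.8 = 3.02 s

Phase 2 (accelerating): v₀ = 6.57 m/s, a = 0.5 m/s².
v² = v₀² + 2aΔx = 6.57² + 2·0.5·54 = 97.2 → v = 9.86 m/s
t = (v − v₀)/a = (9.86 − 6.57)/0.5 = 6.57 s

Phase 3 (decelerating): v₀ = 9.86 m/s, a = -0.8 m/s².
v² = v₀² + 2aΔx = 9.86² + 2·-0.8·13 = 76.4 → v = 8.74 m/s
t = (v − v₀)/a = (8.74 − 9.86)/-0.8 = 1.40 s

Phase 4 (constant speed): v₀ = 8.74 m/s, a = 0 m/s².
Constant speed: t = d/v = 98/8.74 = 11.2 s
Final speed = 8.74 m/s

8.74 m/s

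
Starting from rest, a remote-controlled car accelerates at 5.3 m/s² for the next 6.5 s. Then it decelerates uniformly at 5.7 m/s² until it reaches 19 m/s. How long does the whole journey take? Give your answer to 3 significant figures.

9.21 s

Phase 1 (accelerating): v₀ = 0 m/s, a = 5.3 m/s².
v = v₀ + at = 0 + (5.3)(6.5) = 34.4 m/s
Δx = v₀t + ½at² = 0·6.5 + 0.5·5.3·6.5² = 112 m

Phase 2 (decelerating): v₀ = 34.4 m/s, a = -5.7 m/s².
v = v₀ + at → t = (19 − 34.4) / -5.7 = 2.71 s
v² = v₀² + 2aΔx → Δx = (19² − 34.4²)/(2·-5.7) = 72.4 m
Total time = 6.50 + 2.71 = 9.21 s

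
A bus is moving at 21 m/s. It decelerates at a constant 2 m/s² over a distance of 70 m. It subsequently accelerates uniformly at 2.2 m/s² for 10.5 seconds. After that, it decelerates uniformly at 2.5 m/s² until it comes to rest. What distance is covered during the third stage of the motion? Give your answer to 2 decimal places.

Phase 1 (decelerating): v₀ = 21.0 m/s, a = -2 m/s².
v² = v₀² + 2aΔx = 21.0² + 2·-2·70 = 161 → v = 12.7 m/s
t = (v − v₀)/a = (12.7 − 21.0)/-2 = 4.16 s

Phase 2 (accelerating): v₀ = 12.7 m/s, a = 2.2 m/s².
v = v₀ + at = 12.7 + (2.2)(10.5) = 35.8 m/s
Δx = v₀t + ½at² = 12.7·10.5 + 0.5·2.2·10.5² = 255 m

Phase 3 (decelerating): v₀ = 35.8 m/s, a = -2.5 m/s².
v = v₀ + at → t = (0 − 35.8) / -2.5 = 14.3 s
v² = v₀² + 2aΔx → Δx = (0² − 35.8²)/(2·-2.5) = 256 m
Distance in phase 3 = 256 m

256.16 m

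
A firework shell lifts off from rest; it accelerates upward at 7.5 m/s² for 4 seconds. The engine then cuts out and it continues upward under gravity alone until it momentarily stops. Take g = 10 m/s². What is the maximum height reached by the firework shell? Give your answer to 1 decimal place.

Phase 1 (powered ascent): v₀ = 0 m/s, a = 7.5 m/s².
v = v₀ + at = 0 + (7.5)(4) = 30.0 m/s
Δx = v₀t + ½at² = 0·4 + 0.5·7.5·4² = 60.0 m

Phase 2 (coasting upward): v₀ = 30.0 m/s, a = -10 m/s².
v = v₀ + at → t = (0 − 30.0) / -10 = 3.00 s
v² = v₀² + 2aΔx → Δx = (0² − 30.0²)/(2·-10) = 45.0 m
Maximum height = 60.0 + 45.0 = 105 m

105.0 m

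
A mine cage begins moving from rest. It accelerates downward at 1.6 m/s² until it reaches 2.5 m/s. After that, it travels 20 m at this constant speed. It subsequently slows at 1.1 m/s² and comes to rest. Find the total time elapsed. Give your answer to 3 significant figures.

Phase 1 (accelerating): v₀ = 0 m/s, a = 1.6 m/s².
v = v₀ + at → t = (2.5 − 0) / 1.6 = 1.56 s
v² = v₀² + 2aΔx → Δx = (2.5² − 0²)/(2·1.6) = 1.95 m

Phase 2 (constant speed): v₀ = 2.50 m/s, a = 0 m/s².
Constant speed: t = d/v = 20/2.50 = 8.00 s

Phase 3 (decelerating): v₀ = 2.50 m/s, a = -1.1 m/s².
v = v₀ + at → t = (0 − 2.50) / -1.1 = 2.27 s
v² = v₀² + 2aΔx → Δx = (0² − 2.50²)/(2·-1.1) = 2.84 m
Total time = 1.56 + 8.00 + 2.27 = 11.8 s

11.8 s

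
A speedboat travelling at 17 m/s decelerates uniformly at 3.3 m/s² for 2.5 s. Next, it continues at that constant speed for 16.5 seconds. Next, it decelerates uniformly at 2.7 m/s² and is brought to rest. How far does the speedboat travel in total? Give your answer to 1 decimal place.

190.7 m

Phase 1 (decelerating): v₀ = 17.0 m/s, a = -3.3 m/s².
v = v₀ + at = 17.0 + (-3.3)(2.5) = 8.75 m/s
Δx = v₀t + ½at² = 17.0·2.5 + 0.5·-3.3·2.5² = 32.2 m

Phase 2 (constant speed): v₀ = 8.75 m/s, a = 0 m/s².
v = v₀ + at = 8.75 + (0)(16.5) = 8.75 m/s
Δx = v₀t + ½at² = 8.75·16.5 + 0.5·0·16.5² = 144 m

Phase 3 (decelerating): v₀ = 8.75 m/s, a = -2.7 m/s².
v = v₀ + at → t = (0 − 8.75) / -2.7 = 3.24 s
v² = v₀² + 2aΔx → Δx = (0² − 8.75²)/(2·-2.7) = 14.2 m
Total distance = 32.2 + 144 + 14.2 = 191 m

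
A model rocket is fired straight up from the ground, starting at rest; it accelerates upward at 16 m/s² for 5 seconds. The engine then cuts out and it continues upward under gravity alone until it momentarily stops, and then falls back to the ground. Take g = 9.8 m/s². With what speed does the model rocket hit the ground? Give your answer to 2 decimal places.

101.59 m/s

Phase 1 (powered ascent): v₀ = 0 m/s, a = 16 m/s².
v = v₀ + at = 0 + (16)(5) = 80.0 m/s
Δx = v₀t + ½at² = 0·5 + 0.5·16·5² = 200 m

Phase 2 (coasting upward): v₀ = 80.0 m/s, a = -9.8 m/s².
v = v₀ + at → t = (0 − 80.0) / -9.8 = 8.16 s
v² = v₀² + 2aΔx → Δx = (0² − 80.0²)/(2·-9.8) = 327 m

Phase 3 (free fall): v₀ = 0 m/s, a = -9.8 m/s².
Falls 527 m from rest: t = √(2·527/9.8) = 10.4 s; v = g·t = 102 m/s.
Impact speed = 102 m/s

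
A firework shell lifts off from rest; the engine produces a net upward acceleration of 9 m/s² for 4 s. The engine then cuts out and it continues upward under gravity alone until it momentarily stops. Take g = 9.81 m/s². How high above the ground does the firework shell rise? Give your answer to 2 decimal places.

Phase 1 (powered ascent): v₀ = 0 m/s, a = 9 m/s².
v = v₀ + at = 0 + (9)(4) = 36.0 m/s
Δx = v₀t + ½at² = 0·4 + 0.5·9·4² = 72.0 m

Phase 2 (coasting upward): v₀ = 36.0 m/s, a = -9.81 m/s².
v = v₀ + at → t = (0 − 36.0) / -9.81 = 3.67 s
v² = v₀² + 2aΔx → Δx = (0² − 36.0²)/(2·-9.81) = 66.1 m
Maximum height = 72.0 + 66.1 = 138 m

138.06 m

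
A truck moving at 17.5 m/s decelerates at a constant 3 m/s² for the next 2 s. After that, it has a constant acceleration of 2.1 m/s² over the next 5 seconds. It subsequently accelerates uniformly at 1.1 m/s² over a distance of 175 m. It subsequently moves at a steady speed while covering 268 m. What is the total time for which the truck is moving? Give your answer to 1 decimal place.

Phase 1 (decelerating): v₀ = 17.5 m/s, a = -3 m/s².
v = v₀ + at = 17.5 + (-3)(2) = 11.5 m/s
Δx = v₀t + ½at² = 17.5·2 + 0.5·-3·2² = 29.0 m

Phase 2 (accelerating): v₀ = 11.5 m/s, a = 2.1 m/s².
v = v₀ + at = 11.5 + (2.1)(5) = 22.0 m/s
Δx = v₀t + ½at² = 11.5·5 + 0.5·2.1·5² = 83.8 m

Phase 3 (accelerating): v₀ = 22.0 m/s, a = 1.1 m/s².
v² = v₀² + 2aΔx = 22.0² + 2·1.1·175 = 869 → v = 29.5 m/s
t = (v − v₀)/a = (29.5 − 22.0)/1.1 = 6.80 s

Phase 4 (constant speed): v₀ = 29.5 m/s, a = 0 m/s².
Constant speed: t = d/v = 268/29.5 = 9.09 s
Total time = 2.00 + 5.00 + 6.80 + 9.09 = 22.9 s

22.9 s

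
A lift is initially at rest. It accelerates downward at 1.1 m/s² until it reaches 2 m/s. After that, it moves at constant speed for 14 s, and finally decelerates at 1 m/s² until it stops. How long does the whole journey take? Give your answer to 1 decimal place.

17.8 s

Phase 1 (accelerating): v₀ = 0 m/s, a = 1.1 m/s².
v = v₀ + at → t = (2 − 0) / 1.1 = 1.82 s
v² = v₀² + 2aΔx → Δx = (2² − 0²)/(2·1.1) = 1.82 m

Phase 2 (constant speed): v₀ = 2.00 m/s, a = 0 m/s².
v = v₀ + at = 2.00 + (0)(14) = 2.00 m/s
Δx = v₀t + ½at² = 2.00·14 + 0.5·0·14² = 28.0 m

Phase 3 (decelerating): v₀ = 2.00 m/s, a = -1 m/s².
v = v₀ + at → t = (0 − 2.00) / -1 = 2.00 s
v² = v₀² + 2aΔx → Δx = (0² − 2.00²)/(2·-1) = 2.00 m
Total time = 1.82 + 14.0 + 2.00 = 17.8 s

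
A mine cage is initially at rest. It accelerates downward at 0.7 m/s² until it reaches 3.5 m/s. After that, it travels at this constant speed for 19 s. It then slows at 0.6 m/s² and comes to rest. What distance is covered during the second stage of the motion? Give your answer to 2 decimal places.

66.50 m

Phase 1 (accelerating): v₀ = 0 m/s, a = 0.7 m/s².
v = v₀ + at → t = (3.5 − 0) / 0.7 = 5.00 s
v² = v₀² + 2aΔx → Δx = (3.5² − 0²)/(2·0.7) = 8.75 m

Phase 2 (constant speed): v₀ = 3.50 m/s, a = 0 m/s².
v = v₀ + at = 3.50 + (0)(19) = 3.50 m/s
Δx = v₀t + ½at² = 3.50·19 + 0.5·0·19² = 66.5 m
Distance in phase 2 = 66.5 m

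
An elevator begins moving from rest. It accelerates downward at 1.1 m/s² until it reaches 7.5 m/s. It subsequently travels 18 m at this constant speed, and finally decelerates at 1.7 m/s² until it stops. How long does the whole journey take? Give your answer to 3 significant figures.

13.6 s

Phase 1 (accelerating): v₀ = 0 m/s, a = 1.1 m/s².
v = v₀ + at → t = (7.5 − 0) / 1.1 = 6.82 s
v² = v₀² + 2aΔx → Δx = (7.5² − 0²)/(2·1.1) = 25.6 m

Phase 2 (constant speed): v₀ = 7.50 m/s, a = 0 m/s².
Constant speed: t = d/v = 18/7.50 = 2.40 s

Phase 3 (decelerating): v₀ = 7.50 m/s, a = -1.7 m/s².
v = v₀ + at → t = (0 − 7.50) / -1.7 = 4.41 s
v² = v₀² + 2aΔx → Δx = (0² − 7.50²)/(2·-1.7) = 16.5 m
Total time = 6.82 + 2.40 + 4.41 = 13.6 s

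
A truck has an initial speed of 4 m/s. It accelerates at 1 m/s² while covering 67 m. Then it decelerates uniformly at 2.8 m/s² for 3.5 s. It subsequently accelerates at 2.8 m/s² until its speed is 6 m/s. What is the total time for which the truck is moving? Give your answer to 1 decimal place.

13.0 s

Phase 1 (accelerating): v₀ = 4.00 m/s, a = 1 m/s².
v² = v₀² + 2aΔx = 4.00² + 2·1·67 = 150 → v = 12.2 m/s
t = (v − v₀)/a = (12.2 − 4.00)/1 = 8.25 s

Phase 2 (decelerating): v₀ = 12.2 m/s, a = -2.8 m/s².
v = v₀ + at = 12.2 + (-2.8)(3.5) = 2.45 m/s
Δx = v₀t + ½at² = 12.2·3.5 + 0.5·-2.8·3.5² = 25.7 m

Phase 3 (accelerating): v₀ = 2.45 m/s, a = 2.8 m/s².
v = v₀ + at → t = (6 − 2.45) / 2.8 = 1.27 s
v² = v₀² + 2aΔx → Δx = (6² − 2.45²)/(2·2.8) = 5.36 m
Total time = 8.25 + 3.50 + 1.27 = 13.0 s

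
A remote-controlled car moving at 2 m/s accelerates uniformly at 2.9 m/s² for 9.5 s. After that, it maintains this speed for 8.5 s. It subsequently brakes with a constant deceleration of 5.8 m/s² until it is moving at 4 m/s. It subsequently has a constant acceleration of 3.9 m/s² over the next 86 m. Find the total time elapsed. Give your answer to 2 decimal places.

Phase 1 (accelerating): v₀ = 2.00 m/s, a = 2.9 m/s².
v = v₀ + at = 2.00 + (2.9)(9.5) = 29.6 m/s
Δx = v₀t + ½at² = 2.00·9.5 + 0.5·2.9·9.5² = 150 m

Phase 2 (constant speed): v₀ = 29.6 m/s, a = 0 m/s².
v = v₀ + at = 29.6 + (0)(8.5) = 29.6 m/s
Δx = v₀t + ½at² = 29.6·8.5 + 0.5·0·8.5² = 251 m

Phase 3 (decelerating): v₀ = 29.6 m/s, a = -5.8 m/s².
v = v₀ + at → t = (4 − 29.6) / -5.8 = 4.41 s
v² = v₀² + 2aΔx → Δx = (4² − 29.6²)/(2·-5.8) = 73.9 m

Phase 4 (accelerating): v₀ = 4.00 m/s, a = 3.9 m/s².
v² = v₀² + 2aΔx = 4.00² + 2·3.9·86 = 687 → v = 26.2 m/s
t = (v − v₀)/a = (26.2 − 4.00)/3.9 = 5.69 s
Total time = 9.50 + 8.50 + 4.41 + 5.69 = 28.1 s

28.10 s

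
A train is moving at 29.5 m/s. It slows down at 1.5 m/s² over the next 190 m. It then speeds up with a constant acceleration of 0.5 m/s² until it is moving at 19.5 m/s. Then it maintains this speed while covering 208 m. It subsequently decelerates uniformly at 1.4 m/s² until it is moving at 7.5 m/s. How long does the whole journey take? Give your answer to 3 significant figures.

31.7 s

Phase 1 (decelerating): v₀ = 29.5 m/s, a = -1.5 m/s².
v² = v₀² + 2aΔx = 29.5² + 2·-1.5·190 = 300 → v = 17.3 m/s
t = (v − v₀)/a = (17.3 − 29.5)/-1.5 = 8.11 s

Phase 2 (accelerating): v₀ = 17.3 m/s, a = 0.5 m/s².
v = v₀ + at → t = (19.5 − 17.3) / 0.5 = 4.34 s
v² = v₀² + 2aΔx → Δx = (19.5² − 17.3²)/(2·0.5) = 80.0 m

Phase 3 (constant speed): v₀ = 19.5 m/s, a = 0 m/s².
Constant speed: t = d/v = 208/19.5 = 10.7 s

Phase 4 (decelerating): v₀ = 19.5 m/s, a = -1.4 m/s².
v = v₀ + at → t = (7.5 − 19.5) / -1.4 = 8.57 s
v² = v₀² + 2aΔx → Δx = (7.5² − 19.5²)/(2·-1.4) = 116 m
Total time = 8.11 + 4.34 + 10.7 + 8.57 = 31.7 s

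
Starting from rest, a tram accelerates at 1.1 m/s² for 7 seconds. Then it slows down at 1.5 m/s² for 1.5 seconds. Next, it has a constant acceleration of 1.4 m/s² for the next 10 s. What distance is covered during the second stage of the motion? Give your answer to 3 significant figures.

Phase 1 (accelerating): v₀ = 0 m/s, a = 1.1 m/s².
v = v₀ + at = 0 + (1.1)(7) = 7.70 m/s
Δx = v₀t + ½at² = 0·7 + 0.5·1.1·7² = 27.0 m

Phase 2 (decelerating): v₀ = 7.70 m/s, a = -1.5 m/s².
v = v₀ + at = 7.70 + (-1.5)(1.5) = 5.45 m/s
Δx = v₀t + ½at² = 7.70·1.5 + 0.5·-1.5·1.5² = 9.86 m
Distance in phase 2 = 9.86 m

9.86 m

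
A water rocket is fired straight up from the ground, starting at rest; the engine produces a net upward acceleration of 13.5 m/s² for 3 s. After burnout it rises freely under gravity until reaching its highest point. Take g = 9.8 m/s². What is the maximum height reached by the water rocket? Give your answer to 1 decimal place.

144.4 m

Phase 1 (powered ascent): v₀ = 0 m/s, a = 13.5 m/s².
v = v₀ + at = 0 + (13.5)(3) = 40.5 m/s
Δx = v₀t + ½at² = 0·3 + 0.5·13.5·3² = 60.8 m

Phase 2 (coasting upward): v₀ = 40.5 m/s, a = -9.8 m/s².
v = v₀ + at → t = (0 − 40.5) / -9.8 = 4.13 s
v² = v₀² + 2aΔx → Δx = (0² − 40.5²)/(2·-9.8) = 83.7 m
Maximum height = 60.8 + 83.7 = 144 m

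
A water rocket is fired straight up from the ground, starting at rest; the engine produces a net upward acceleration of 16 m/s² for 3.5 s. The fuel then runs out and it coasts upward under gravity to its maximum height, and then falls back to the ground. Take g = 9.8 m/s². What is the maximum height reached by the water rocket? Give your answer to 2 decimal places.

258.00 m

Phase 1 (powered ascent): v₀ = 0 m/s, a = 16 m/s².
v = v₀ + at = 0 + (16)(3.5) = 56.0 m/s
Δx = v₀t + ½at² = 0·3.5 + 0.5·16·3.5² = 98.0 m

Phase 2 (coasting upward): v₀ = 56.0 m/s, a = -9.8 m/s².
v = v₀ + at → t = (0 − 56.0) / -9.8 = 5.71 s
v² = v₀² + 2aΔx → Δx = (0² − 56.0²)/(2·-9.8) = 160 m
Maximum height = 98.0 + 160 = 258 m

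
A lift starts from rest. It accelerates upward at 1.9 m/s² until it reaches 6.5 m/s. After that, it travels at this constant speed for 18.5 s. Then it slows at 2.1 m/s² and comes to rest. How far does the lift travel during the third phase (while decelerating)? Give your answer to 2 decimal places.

Phase 1 (accelerating): v₀ = 0 m/s, a = 1.9 m/s².
v = v₀ + at → t = (6.5 − 0) / 1.9 = 3.42 s
v² = v₀² + 2aΔx → Δx = (6.5² − 0²)/(2·1.9) = 11.1 m

Phase 2 (constant speed): v₀ = 6.50 m/s, a = 0 m/s².
v = v₀ + at = 6.50 + (0)(18.5) = 6.50 m/s
Δx = v₀t + ½at² = 6.50·18.5 + 0.5·0·18.5² = 120 m

Phase 3 (decelerating): v₀ = 6.50 m/s, a = -2.1 m/s².
v = v₀ + at → t = (0 − 6.50) / -2.1 = 3.10 s
v² = v₀² + 2aΔx → Δx = (0² − 6.50²)/(2·-2.1) = 10.1 m
Distance in phase 3 = 10.1 m

10.06 m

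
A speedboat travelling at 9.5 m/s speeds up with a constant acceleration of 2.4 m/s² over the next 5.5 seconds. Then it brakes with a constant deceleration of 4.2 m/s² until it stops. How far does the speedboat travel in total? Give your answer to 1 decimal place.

149.9 m

Phase 1 (accelerating): v₀ = 9.50 m/s, a = 2.4 m/s².
v = v₀ + at = 9.50 + (2.4)(5.5) = 22.7 m/s
Δx = v₀t + ½at² = 9.50·5.5 + 0.5·2.4·5.5² = 88.5 m

Phase 2 (decelerating): v₀ = 22.7 m/s, a = -4.2 m/s².
v = v₀ + at → t = (0 − 22.7) / -4.2 = 5.40 s
v² = v₀² + 2aΔx → Δx = (0² − 22.7²)/(2·-4.2) = 61.3 m
Total distance = 88.5 + 61.3 = 150 m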